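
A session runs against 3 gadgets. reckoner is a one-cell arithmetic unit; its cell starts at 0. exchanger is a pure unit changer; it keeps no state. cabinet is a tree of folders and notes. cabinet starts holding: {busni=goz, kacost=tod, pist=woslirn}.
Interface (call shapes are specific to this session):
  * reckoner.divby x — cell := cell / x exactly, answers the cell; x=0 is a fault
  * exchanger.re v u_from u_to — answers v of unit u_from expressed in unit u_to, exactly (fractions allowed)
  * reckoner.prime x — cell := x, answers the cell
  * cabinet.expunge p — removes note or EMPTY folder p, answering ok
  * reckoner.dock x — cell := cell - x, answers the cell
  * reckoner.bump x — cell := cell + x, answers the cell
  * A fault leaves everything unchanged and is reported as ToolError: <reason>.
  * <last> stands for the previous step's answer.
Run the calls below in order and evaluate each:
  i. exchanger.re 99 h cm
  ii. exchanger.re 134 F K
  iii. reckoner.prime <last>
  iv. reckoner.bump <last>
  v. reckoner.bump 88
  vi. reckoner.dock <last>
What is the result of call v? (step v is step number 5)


Answer: 22429/30

Derivation:
-> re(v→99, u_from→h, u_to→cm)
<- ToolError: incompatible units
-> re(v→134, u_from→F, u_to→K)
<- 19789/60
-> prime(x→<last>)
<- 19789/60
-> bump(x→<last>)
<- 19789/30
-> bump(x→88)
<- 22429/30
-> dock(x→<last>)
<- 0


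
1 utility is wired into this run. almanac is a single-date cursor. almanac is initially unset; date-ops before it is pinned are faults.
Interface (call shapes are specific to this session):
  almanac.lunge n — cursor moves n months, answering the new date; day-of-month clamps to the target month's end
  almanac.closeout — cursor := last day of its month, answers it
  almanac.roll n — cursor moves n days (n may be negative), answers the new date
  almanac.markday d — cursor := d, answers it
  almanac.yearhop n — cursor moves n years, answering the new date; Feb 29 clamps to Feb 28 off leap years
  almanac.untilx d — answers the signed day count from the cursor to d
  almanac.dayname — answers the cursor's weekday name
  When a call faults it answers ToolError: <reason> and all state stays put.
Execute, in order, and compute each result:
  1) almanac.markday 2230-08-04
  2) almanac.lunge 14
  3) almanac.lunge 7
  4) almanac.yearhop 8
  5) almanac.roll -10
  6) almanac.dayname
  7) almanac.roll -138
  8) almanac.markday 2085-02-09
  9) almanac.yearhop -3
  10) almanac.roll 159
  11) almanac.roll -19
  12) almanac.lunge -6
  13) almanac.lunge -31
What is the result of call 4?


Answer: 2240-05-04

Derivation:
Using almanac.markday with d=2230-08-04, giving 2230-08-04.
Next I call almanac.lunge with n=14, and get 2231-10-04.
I invoke almanac.lunge with n=7, and get 2232-05-04.
I run almanac.yearhop with n=8, and see 2240-05-04.
Next I call almanac.roll with n=-10, which returns 2240-04-24.
I invoke almanac.dayname, which returns Friday.
Using almanac.roll with n=-138, and see 2239-12-08.
I invoke almanac.markday with d=2085-02-09, and get 2085-02-09.
I run almanac.yearhop with n=-3, giving 2082-02-09.
Calling almanac.roll with n=159, → 2082-07-18.
I run almanac.roll with n=-19, yielding 2082-06-29.
Calling almanac.lunge with n=-6, giving 2081-12-29.
Then almanac.lunge with n=-31, and get 2079-05-29.


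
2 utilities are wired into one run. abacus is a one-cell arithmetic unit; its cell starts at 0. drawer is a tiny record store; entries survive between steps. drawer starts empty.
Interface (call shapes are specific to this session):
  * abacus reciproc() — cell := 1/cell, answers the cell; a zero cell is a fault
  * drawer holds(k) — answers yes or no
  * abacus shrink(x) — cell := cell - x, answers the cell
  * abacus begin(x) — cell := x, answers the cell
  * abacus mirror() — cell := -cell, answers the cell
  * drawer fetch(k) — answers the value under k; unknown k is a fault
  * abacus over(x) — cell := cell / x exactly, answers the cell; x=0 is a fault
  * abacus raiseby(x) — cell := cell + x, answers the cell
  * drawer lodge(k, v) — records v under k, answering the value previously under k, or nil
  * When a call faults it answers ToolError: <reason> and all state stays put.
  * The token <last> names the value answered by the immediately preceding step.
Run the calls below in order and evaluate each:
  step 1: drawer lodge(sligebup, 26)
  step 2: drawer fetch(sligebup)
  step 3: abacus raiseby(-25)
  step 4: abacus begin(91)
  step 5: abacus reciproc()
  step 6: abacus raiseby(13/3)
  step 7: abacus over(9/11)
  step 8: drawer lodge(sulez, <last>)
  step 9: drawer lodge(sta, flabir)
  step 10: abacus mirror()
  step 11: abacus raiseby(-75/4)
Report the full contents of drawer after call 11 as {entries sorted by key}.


Answer: {sligebup=26, sta=flabir, sulez=13046/2457}

Derivation:
>>> drawer lodge k→sligebup v→26
[out] nil
>>> drawer fetch k→sligebup
[out] 26
>>> abacus raiseby x→-25
[out] -25
>>> abacus begin x→91
[out] 91
>>> abacus reciproc
[out] 1/91
>>> abacus raiseby x→13/3
[out] 1186/273
>>> abacus over x→9/11
[out] 13046/2457
>>> drawer lodge k→sulez v→<last>
[out] nil
>>> drawer lodge k→sta v→flabir
[out] nil
>>> abacus mirror
[out] -13046/2457
>>> abacus raiseby x→-75/4
[out] -236459/9828


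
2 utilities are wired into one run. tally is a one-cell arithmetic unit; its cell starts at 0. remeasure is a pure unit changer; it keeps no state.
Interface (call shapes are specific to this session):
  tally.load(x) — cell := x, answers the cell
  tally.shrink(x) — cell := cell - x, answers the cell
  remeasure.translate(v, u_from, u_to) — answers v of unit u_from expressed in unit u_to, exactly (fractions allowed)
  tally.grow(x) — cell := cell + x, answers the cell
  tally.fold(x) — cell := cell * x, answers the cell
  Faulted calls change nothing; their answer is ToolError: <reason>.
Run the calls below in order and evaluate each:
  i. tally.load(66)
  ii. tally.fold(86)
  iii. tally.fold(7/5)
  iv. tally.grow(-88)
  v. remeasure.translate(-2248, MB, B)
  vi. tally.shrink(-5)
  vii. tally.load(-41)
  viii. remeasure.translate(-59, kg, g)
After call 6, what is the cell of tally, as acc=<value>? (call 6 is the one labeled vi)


Answer: acc=39317/5

Derivation:
-> tally.load(x=66)
<- 66
-> tally.fold(x=86)
<- 5676
-> tally.fold(x=7/5)
<- 39732/5
-> tally.grow(x=-88)
<- 39292/5
-> remeasure.translate(v=-2248, u_from=MB, u_to=B)
<- -2248000000
-> tally.shrink(x=-5)
<- 39317/5
-> tally.load(x=-41)
<- -41
-> remeasure.translate(v=-59, u_from=kg, u_to=g)
<- -59000


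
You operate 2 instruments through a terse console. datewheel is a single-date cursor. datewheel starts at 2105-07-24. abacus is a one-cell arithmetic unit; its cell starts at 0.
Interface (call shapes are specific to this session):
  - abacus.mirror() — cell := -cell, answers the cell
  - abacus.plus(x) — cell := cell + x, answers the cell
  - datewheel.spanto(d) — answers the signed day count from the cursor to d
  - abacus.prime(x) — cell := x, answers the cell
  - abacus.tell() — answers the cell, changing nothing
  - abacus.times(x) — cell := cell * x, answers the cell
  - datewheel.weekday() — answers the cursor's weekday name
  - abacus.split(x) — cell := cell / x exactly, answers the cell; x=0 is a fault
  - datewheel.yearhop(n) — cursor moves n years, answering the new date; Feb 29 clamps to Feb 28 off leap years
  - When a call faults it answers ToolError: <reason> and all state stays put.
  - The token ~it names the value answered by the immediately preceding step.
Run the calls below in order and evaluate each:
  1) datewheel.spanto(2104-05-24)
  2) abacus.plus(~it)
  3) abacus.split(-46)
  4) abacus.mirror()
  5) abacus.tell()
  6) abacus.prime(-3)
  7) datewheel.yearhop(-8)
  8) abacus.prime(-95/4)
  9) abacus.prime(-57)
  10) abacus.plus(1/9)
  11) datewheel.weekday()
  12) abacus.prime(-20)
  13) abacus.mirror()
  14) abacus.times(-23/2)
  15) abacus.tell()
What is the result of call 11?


Answer: Wednesday

Derivation:
CALL datewheel.spanto[d: 2104-05-24]
RET  -426
CALL abacus.plus[x: ~it]
RET  -426
CALL abacus.split[x: -46]
RET  213/23
CALL abacus.mirror[]
RET  -213/23
CALL abacus.tell[]
RET  -213/23
CALL abacus.prime[x: -3]
RET  -3
CALL datewheel.yearhop[n: -8]
RET  2097-07-24
CALL abacus.prime[x: -95/4]
RET  -95/4
CALL abacus.prime[x: -57]
RET  -57
CALL abacus.plus[x: 1/9]
RET  -512/9
CALL datewheel.weekday[]
RET  Wednesday
CALL abacus.prime[x: -20]
RET  -20
CALL abacus.mirror[]
RET  20
CALL abacus.times[x: -23/2]
RET  -230
CALL abacus.tell[]
RET  -230


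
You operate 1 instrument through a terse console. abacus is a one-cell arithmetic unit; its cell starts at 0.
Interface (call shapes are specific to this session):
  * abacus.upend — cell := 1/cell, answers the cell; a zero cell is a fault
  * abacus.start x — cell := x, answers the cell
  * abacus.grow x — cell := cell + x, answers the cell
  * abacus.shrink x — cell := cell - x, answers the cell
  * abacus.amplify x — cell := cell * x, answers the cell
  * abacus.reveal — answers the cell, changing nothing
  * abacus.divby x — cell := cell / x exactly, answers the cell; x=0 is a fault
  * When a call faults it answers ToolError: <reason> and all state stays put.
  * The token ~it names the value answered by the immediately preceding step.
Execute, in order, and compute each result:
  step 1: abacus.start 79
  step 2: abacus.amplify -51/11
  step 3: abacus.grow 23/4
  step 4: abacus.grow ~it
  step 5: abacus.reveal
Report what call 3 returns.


I call start(x→79), → 79.
Using amplify(x→-51/11), → -4029/11.
I try grow(x→23/4), which returns -15863/44.
I invoke grow(x→~it), — result: -15863/22.
I use reveal(), which returns -15863/22.

Answer: -15863/44


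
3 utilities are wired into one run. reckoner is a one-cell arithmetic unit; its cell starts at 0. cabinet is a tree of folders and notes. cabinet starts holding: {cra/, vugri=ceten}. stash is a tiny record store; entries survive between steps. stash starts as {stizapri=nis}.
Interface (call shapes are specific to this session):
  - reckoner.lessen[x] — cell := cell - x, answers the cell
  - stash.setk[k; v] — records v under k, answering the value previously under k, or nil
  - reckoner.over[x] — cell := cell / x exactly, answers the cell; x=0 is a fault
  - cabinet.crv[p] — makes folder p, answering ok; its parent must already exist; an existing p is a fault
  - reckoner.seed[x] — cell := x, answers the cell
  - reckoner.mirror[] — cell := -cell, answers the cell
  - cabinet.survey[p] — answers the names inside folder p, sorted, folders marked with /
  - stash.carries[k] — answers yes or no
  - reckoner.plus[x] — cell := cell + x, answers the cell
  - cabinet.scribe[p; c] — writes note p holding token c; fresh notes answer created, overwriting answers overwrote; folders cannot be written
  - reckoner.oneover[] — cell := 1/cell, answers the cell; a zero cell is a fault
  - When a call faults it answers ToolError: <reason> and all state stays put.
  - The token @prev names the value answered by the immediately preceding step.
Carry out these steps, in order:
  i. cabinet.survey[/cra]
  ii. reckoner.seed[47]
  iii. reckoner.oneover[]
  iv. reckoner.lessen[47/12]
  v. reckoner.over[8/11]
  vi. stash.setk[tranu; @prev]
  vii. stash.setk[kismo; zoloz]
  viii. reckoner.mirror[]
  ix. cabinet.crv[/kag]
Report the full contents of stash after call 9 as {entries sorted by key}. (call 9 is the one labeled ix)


Answer: {kismo=zoloz, stizapri=nis, tranu=-24167/4512}

Derivation:
// 1. cabinet.survey(/cra) -> []
// 2. reckoner.seed(47) -> 47
// 3. reckoner.oneover() -> 1/47
// 4. reckoner.lessen(47/12) -> -2197/564
// 5. reckoner.over(8/11) -> -24167/4512
// 6. stash.setk(tranu, @prev) -> nil
// 7. stash.setk(kismo, zoloz) -> nil
// 8. reckoner.mirror() -> 24167/4512
// 9. cabinet.crv(/kag) -> ok


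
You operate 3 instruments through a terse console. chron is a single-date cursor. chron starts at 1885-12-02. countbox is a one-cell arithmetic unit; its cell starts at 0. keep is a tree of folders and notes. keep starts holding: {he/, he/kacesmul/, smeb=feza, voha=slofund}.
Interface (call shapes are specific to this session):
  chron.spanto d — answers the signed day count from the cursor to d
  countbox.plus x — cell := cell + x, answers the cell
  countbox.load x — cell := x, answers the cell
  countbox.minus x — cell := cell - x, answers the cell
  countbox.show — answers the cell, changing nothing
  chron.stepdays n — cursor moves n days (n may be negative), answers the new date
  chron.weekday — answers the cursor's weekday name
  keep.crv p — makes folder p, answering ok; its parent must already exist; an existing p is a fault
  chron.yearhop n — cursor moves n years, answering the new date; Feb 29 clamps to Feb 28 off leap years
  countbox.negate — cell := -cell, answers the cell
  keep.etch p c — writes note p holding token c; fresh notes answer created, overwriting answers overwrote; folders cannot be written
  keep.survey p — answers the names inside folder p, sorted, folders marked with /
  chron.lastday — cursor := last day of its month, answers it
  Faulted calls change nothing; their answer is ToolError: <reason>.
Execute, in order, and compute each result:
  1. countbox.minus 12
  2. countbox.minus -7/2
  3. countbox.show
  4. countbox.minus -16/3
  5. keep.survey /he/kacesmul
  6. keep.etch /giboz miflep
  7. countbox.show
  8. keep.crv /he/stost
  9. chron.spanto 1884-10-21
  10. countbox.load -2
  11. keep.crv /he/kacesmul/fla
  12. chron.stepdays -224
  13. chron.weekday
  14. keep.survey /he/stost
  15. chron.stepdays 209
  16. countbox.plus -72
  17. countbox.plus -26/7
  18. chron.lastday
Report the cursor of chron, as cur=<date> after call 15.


Calling minus passing x=12, and observe -12.
I call minus passing x=-7/2, yielding -17/2.
I use show(), yielding -17/2.
I try minus passing x=-16/3, — result: -19/6.
Now I run survey passing p=/he/kacesmul: [].
I invoke etch passing p=/giboz, c=miflep, and get created.
Invoking show(): -19/6.
I try crv passing p=/he/stost, and get ok.
Now I run spanto passing d=1884-10-21, — result: -407.
I try load passing x=-2, giving -2.
Then crv passing p=/he/kacesmul/fla: ok.
I call stepdays passing n=-224, — result: 1885-04-22.
Next I call weekday(), and see Wednesday.
I try survey passing p=/he/stost, and see [].
I run stepdays passing n=209: 1885-11-17.
Now I run plus passing x=-72, which returns -74.
I try plus passing x=-26/7, giving -544/7.
I try lastday(), and get 1885-11-30.

Answer: cur=1885-11-17


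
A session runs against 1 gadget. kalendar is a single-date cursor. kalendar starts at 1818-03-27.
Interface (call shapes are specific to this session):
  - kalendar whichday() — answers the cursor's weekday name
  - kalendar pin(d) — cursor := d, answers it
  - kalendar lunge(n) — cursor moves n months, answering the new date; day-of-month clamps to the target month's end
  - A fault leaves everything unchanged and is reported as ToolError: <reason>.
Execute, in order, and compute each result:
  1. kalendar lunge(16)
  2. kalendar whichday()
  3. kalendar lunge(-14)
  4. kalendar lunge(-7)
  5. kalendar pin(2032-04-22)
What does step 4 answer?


Answer: 1817-10-27

Derivation:
>>> kalendar lunge n='16'
:: 1819-07-27
>>> kalendar whichday
:: Tuesday
>>> kalendar lunge n='-14'
:: 1818-05-27
>>> kalendar lunge n='-7'
:: 1817-10-27
>>> kalendar pin d='2032-04-22'
:: 2032-04-22


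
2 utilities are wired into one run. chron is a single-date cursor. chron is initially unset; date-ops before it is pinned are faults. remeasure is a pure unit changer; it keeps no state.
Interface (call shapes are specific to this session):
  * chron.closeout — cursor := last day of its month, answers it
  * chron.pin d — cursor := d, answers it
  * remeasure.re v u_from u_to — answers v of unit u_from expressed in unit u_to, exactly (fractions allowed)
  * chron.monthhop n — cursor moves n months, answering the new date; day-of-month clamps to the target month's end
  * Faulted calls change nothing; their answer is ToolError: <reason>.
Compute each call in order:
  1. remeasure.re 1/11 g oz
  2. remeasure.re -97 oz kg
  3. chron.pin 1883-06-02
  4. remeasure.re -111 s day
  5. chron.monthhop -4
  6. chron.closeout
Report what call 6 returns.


Answer: 1883-02-28

Derivation:
;; remeasure.re(1/11, g, oz) => 1600000/498951607
;; remeasure.re(-97, oz, kg) => -4399845989/1600000000
;; chron.pin(1883-06-02) => 1883-06-02
;; remeasure.re(-111, s, day) => -37/28800
;; chron.monthhop(-4) => 1883-02-02
;; chron.closeout() => 1883-02-28


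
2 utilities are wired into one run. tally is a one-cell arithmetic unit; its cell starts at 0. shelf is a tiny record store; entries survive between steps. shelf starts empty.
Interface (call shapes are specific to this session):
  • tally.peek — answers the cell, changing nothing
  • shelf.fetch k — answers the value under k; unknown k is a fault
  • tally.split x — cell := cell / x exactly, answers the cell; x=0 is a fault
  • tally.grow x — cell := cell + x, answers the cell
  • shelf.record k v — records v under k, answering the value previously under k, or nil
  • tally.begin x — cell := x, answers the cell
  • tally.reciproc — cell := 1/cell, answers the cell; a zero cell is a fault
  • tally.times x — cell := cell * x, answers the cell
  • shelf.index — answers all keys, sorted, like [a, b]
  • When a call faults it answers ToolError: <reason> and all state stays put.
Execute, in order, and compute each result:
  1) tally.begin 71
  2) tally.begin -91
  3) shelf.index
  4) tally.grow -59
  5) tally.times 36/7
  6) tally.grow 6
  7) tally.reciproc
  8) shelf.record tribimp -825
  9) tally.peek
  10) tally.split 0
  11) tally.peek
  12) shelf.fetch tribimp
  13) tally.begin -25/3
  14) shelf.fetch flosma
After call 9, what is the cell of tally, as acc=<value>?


# tally.begin(x: 71) => 71
# tally.begin(x: -91) => -91
# shelf.index() => []
# tally.grow(x: -59) => -150
# tally.times(x: 36/7) => -5400/7
# tally.grow(x: 6) => -5358/7
# tally.reciproc() => -7/5358
# shelf.record(k: tribimp, v: -825) => nil
# tally.peek() => -7/5358
# tally.split(x: 0) => ToolError: division by zero
# tally.peek() => -7/5358
# shelf.fetch(k: tribimp) => -825
# tally.begin(x: -25/3) => -25/3
# shelf.fetch(k: flosma) => ToolError: no such key flosma

Answer: acc=-7/5358


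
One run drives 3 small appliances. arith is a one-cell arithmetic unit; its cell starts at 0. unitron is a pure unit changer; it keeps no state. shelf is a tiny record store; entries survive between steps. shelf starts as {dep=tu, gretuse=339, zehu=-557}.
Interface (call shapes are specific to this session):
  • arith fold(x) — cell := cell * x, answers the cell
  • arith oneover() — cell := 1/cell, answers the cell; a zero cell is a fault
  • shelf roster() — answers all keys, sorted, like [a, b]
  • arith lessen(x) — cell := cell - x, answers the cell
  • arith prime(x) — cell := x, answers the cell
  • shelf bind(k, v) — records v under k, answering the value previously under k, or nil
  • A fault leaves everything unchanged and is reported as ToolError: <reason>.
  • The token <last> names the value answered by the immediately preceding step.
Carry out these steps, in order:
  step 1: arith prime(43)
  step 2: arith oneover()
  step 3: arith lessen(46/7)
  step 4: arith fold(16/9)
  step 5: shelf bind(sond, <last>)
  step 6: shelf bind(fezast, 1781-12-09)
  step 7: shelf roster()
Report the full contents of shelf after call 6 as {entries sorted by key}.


// arith prime(x: 43) ~> 43
// arith oneover() ~> 1/43
// arith lessen(x: 46/7) ~> -1971/301
// arith fold(x: 16/9) ~> -3504/301
// shelf bind(k: sond, v: <last>) ~> nil
// shelf bind(k: fezast, v: 1781-12-09) ~> nil
// shelf roster() ~> [dep, fezast, gretuse, sond, zehu]

Answer: {dep=tu, fezast=1781-12-09, gretuse=339, sond=-3504/301, zehu=-557}


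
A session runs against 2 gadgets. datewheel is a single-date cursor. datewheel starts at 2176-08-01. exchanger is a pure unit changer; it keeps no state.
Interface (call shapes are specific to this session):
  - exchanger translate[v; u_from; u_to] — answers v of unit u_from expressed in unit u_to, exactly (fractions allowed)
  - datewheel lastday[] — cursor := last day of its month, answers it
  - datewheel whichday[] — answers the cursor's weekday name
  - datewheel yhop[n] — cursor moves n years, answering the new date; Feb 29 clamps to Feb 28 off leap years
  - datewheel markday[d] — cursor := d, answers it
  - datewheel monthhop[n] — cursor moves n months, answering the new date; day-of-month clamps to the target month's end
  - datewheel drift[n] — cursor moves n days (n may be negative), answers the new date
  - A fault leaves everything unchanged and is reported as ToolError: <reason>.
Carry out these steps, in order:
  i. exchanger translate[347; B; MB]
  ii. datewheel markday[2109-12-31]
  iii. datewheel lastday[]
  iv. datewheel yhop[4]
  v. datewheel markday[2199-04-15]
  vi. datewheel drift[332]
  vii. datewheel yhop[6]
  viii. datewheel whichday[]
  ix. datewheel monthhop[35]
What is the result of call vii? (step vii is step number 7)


Do: exchanger translate[v→347; u_from→B; u_to→MB]
See: 347/1000000
Do: datewheel markday[d→2109-12-31]
See: 2109-12-31
Do: datewheel lastday[]
See: 2109-12-31
Do: datewheel yhop[n→4]
See: 2113-12-31
Do: datewheel markday[d→2199-04-15]
See: 2199-04-15
Do: datewheel drift[n→332]
See: 2200-03-13
Do: datewheel yhop[n→6]
See: 2206-03-13
Do: datewheel whichday[]
See: Thursday
Do: datewheel monthhop[n→35]
See: 2209-02-13

Answer: 2206-03-13


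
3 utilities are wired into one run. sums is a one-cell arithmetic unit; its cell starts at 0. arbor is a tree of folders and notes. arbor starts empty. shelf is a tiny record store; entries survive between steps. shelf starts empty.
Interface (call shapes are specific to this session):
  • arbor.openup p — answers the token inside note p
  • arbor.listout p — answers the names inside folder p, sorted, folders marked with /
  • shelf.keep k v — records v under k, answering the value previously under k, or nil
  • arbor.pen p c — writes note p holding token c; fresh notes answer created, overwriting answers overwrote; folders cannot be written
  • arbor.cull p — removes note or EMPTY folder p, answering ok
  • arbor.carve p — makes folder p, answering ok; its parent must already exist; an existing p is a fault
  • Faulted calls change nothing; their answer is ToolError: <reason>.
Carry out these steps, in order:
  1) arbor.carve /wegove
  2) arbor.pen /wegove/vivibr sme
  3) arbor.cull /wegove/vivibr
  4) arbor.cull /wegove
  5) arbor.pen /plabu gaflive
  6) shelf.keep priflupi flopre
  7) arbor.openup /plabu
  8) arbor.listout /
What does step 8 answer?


Do: arbor.carve[/wegove]
See: ok
Do: arbor.pen[/wegove/vivibr; sme]
See: created
Do: arbor.cull[/wegove/vivibr]
See: ok
Do: arbor.cull[/wegove]
See: ok
Do: arbor.pen[/plabu; gaflive]
See: created
Do: shelf.keep[priflupi; flopre]
See: nil
Do: arbor.openup[/plabu]
See: gaflive
Do: arbor.listout[/]
See: [plabu]

Answer: [plabu]


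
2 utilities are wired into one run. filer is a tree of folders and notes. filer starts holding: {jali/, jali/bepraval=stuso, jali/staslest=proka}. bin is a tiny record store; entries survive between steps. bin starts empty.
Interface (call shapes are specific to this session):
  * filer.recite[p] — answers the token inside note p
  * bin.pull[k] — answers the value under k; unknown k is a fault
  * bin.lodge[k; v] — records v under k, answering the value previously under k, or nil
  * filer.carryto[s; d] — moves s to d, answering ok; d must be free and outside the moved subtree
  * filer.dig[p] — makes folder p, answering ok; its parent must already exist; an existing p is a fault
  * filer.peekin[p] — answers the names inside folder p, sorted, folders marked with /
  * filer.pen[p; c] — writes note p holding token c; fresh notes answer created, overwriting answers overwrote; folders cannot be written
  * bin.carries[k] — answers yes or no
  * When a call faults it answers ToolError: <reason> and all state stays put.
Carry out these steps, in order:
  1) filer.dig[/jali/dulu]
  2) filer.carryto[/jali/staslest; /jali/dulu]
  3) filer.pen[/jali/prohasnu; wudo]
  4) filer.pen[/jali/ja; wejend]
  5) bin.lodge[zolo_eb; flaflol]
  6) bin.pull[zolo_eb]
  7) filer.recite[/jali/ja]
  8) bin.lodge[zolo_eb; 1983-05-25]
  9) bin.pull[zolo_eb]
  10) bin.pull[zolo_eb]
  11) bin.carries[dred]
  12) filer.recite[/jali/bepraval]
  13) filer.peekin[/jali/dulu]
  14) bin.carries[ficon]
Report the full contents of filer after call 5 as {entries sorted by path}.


Answer: {jali/, jali/bepraval=stuso, jali/dulu/, jali/ja=wejend, jali/prohasnu=wudo, jali/staslest=proka}

Derivation:
-> dig(p→/jali/dulu)
<- ok
-> carryto(s→/jali/staslest, d→/jali/dulu)
<- ToolError: exists
-> pen(p→/jali/prohasnu, c→wudo)
<- created
-> pen(p→/jali/ja, c→wejend)
<- created
-> lodge(k→zolo_eb, v→flaflol)
<- nil
-> pull(k→zolo_eb)
<- flaflol
-> recite(p→/jali/ja)
<- wejend
-> lodge(k→zolo_eb, v→1983-05-25)
<- flaflol
-> pull(k→zolo_eb)
<- 1983-05-25
-> pull(k→zolo_eb)
<- 1983-05-25
-> carries(k→dred)
<- no
-> recite(p→/jali/bepraval)
<- stuso
-> peekin(p→/jali/dulu)
<- []
-> carries(k→ficon)
<- no


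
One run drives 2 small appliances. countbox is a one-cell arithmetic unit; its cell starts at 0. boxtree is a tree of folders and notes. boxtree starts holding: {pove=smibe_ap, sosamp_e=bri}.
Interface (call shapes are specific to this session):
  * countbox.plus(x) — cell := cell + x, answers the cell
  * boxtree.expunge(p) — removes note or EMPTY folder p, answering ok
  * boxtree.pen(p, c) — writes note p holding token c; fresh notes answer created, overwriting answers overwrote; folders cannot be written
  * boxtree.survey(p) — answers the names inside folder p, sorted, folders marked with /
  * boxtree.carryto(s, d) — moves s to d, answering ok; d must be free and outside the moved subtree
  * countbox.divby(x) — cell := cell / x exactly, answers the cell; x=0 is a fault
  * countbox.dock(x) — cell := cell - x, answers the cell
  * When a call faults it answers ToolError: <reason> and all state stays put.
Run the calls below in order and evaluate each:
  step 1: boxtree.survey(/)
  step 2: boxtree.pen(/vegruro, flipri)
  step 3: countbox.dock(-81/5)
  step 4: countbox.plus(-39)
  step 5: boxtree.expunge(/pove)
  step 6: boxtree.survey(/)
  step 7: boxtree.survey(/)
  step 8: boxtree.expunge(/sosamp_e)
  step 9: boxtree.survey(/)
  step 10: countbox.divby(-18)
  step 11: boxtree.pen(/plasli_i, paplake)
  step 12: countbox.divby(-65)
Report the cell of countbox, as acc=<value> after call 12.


Answer: acc=-19/975

Derivation:
→ boxtree.survey(p: /)
← [pove, sosamp_e]
→ boxtree.pen(p: /vegruro, c: flipri)
← created
→ countbox.dock(x: -81/5)
← 81/5
→ countbox.plus(x: -39)
← -114/5
→ boxtree.expunge(p: /pove)
← ok
→ boxtree.survey(p: /)
← [sosamp_e, vegruro]
→ boxtree.survey(p: /)
← [sosamp_e, vegruro]
→ boxtree.expunge(p: /sosamp_e)
← ok
→ boxtree.survey(p: /)
← [vegruro]
→ countbox.divby(x: -18)
← 19/15
→ boxtree.pen(p: /plasli_i, c: paplake)
← created
→ countbox.divby(x: -65)
← -19/975


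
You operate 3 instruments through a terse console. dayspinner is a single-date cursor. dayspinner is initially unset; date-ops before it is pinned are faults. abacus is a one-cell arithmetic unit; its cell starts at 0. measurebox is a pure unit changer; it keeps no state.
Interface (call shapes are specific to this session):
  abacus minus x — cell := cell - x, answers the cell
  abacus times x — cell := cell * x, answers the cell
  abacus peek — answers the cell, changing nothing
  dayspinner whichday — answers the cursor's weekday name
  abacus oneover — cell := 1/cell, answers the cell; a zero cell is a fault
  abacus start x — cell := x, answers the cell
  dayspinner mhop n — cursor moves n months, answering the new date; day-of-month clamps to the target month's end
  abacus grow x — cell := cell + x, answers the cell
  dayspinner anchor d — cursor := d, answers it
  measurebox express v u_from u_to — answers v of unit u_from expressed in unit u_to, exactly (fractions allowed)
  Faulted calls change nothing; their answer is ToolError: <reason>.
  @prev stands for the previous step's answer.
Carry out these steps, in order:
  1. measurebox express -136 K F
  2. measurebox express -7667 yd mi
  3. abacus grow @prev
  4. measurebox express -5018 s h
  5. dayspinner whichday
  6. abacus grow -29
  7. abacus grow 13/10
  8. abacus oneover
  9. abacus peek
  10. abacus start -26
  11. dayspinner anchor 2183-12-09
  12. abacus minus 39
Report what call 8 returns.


Answer: -160/5129

Derivation:
I invoke measurebox express on v='-136', u_from='K', u_to='F', — result: -70447/100.
Then measurebox express on v='-7667', u_from='yd', u_to='mi', and observe -697/160.
Then abacus grow on x='@prev', → -697/160.
I run measurebox express on v='-5018', u_from='s', u_to='h', and see -2509/1800.
I try dayspinner whichday, and get ToolError: no date set.
Next I call abacus grow on x='-29', — result: -5337/160.
Now I run abacus grow on x='13/10', and observe -5129/160.
I run abacus oneover, — result: -160/5129.
Next I call abacus peek(): -160/5129.
I call abacus start on x='-26', and get -26.
I run dayspinner anchor on d='2183-12-09', which returns 2183-12-09.
Invoking abacus minus on x='39', → -65.


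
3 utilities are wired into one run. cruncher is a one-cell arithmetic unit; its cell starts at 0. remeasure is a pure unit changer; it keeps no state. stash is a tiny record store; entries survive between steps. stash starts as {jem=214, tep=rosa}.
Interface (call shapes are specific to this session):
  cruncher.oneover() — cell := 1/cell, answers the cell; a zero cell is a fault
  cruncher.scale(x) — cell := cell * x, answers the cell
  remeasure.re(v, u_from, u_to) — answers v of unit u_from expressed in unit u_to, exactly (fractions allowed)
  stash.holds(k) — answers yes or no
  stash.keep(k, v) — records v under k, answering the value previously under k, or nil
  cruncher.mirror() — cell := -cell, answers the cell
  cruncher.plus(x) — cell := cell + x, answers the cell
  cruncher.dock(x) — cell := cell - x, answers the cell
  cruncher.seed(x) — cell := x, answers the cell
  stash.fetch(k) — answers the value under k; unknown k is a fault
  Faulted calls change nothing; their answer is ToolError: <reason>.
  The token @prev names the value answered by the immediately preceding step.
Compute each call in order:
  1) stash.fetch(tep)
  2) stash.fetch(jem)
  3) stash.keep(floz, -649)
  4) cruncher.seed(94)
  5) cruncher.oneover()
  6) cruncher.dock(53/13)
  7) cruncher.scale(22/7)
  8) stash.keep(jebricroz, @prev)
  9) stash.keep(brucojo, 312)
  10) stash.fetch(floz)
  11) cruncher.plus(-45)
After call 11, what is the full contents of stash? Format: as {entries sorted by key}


Answer: {brucojo=312, floz=-649, jebricroz=-54659/4277, jem=214, tep=rosa}

Derivation:
==> stash.fetch(k→tep)
<== rosa
==> stash.fetch(k→jem)
<== 214
==> stash.keep(k→floz, v→-649)
<== nil
==> cruncher.seed(x→94)
<== 94
==> cruncher.oneover()
<== 1/94
==> cruncher.dock(x→53/13)
<== -4969/1222
==> cruncher.scale(x→22/7)
<== -54659/4277
==> stash.keep(k→jebricroz, v→@prev)
<== nil
==> stash.keep(k→brucojo, v→312)
<== nil
==> stash.fetch(k→floz)
<== -649
==> cruncher.plus(x→-45)
<== -247124/4277


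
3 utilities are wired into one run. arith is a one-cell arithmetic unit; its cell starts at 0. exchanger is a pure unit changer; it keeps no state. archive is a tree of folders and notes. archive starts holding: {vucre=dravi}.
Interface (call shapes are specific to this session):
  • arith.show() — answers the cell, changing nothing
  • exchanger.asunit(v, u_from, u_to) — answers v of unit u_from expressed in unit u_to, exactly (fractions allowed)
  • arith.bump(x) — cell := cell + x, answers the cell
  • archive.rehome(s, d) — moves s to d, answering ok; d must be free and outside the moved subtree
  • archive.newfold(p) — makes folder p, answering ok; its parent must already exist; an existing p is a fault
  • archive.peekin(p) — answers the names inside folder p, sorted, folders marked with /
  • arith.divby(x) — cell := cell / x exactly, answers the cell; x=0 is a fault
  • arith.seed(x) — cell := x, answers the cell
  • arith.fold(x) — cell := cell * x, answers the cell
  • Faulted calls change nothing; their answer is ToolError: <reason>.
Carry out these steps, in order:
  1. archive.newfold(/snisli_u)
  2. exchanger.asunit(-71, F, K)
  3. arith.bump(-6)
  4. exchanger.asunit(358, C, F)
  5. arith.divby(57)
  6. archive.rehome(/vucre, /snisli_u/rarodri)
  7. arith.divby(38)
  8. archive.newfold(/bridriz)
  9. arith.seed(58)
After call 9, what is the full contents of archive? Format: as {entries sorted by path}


Answer: {bridriz/, snisli_u/, snisli_u/rarodri=dravi}

Derivation:
~$ newfold /snisli_u
[out] ok
~$ asunit -71 F K
[out] 38867/180
~$ bump -6
[out] -6
~$ asunit 358 C F
[out] 3382/5
~$ divby 57
[out] -2/19
~$ rehome /vucre /snisli_u/rarodri
[out] ok
~$ divby 38
[out] -1/361
~$ newfold /bridriz
[out] ok
~$ seed 58
[out] 58


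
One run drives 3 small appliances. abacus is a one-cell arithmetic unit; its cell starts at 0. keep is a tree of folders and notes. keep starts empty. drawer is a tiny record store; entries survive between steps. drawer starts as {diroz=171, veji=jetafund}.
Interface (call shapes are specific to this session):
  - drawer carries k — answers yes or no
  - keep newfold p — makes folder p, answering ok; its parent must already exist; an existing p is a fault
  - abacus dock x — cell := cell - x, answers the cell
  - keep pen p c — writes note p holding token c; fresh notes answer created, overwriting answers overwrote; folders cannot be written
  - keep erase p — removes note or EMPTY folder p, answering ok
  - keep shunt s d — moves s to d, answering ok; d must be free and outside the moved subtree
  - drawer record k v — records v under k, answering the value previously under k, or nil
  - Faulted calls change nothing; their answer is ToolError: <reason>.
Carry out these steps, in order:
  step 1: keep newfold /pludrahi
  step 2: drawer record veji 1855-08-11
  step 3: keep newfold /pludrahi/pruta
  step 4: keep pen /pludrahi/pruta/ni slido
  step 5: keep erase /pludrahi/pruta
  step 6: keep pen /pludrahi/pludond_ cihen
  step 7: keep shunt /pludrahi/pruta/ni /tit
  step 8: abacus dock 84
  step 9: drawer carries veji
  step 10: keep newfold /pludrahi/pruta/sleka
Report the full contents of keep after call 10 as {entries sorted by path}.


CALL keep newfold[p: /pludrahi]
RET  ok
CALL drawer record[k: veji; v: 1855-08-11]
RET  jetafund
CALL keep newfold[p: /pludrahi/pruta]
RET  ok
CALL keep pen[p: /pludrahi/pruta/ni; c: slido]
RET  created
CALL keep erase[p: /pludrahi/pruta]
RET  ToolError: not empty
CALL keep pen[p: /pludrahi/pludond_; c: cihen]
RET  created
CALL keep shunt[s: /pludrahi/pruta/ni; d: /tit]
RET  ok
CALL abacus dock[x: 84]
RET  -84
CALL drawer carries[k: veji]
RET  yes
CALL keep newfold[p: /pludrahi/pruta/sleka]
RET  ok

Answer: {pludrahi/, pludrahi/pludond_=cihen, pludrahi/pruta/, pludrahi/pruta/sleka/, tit=slido}


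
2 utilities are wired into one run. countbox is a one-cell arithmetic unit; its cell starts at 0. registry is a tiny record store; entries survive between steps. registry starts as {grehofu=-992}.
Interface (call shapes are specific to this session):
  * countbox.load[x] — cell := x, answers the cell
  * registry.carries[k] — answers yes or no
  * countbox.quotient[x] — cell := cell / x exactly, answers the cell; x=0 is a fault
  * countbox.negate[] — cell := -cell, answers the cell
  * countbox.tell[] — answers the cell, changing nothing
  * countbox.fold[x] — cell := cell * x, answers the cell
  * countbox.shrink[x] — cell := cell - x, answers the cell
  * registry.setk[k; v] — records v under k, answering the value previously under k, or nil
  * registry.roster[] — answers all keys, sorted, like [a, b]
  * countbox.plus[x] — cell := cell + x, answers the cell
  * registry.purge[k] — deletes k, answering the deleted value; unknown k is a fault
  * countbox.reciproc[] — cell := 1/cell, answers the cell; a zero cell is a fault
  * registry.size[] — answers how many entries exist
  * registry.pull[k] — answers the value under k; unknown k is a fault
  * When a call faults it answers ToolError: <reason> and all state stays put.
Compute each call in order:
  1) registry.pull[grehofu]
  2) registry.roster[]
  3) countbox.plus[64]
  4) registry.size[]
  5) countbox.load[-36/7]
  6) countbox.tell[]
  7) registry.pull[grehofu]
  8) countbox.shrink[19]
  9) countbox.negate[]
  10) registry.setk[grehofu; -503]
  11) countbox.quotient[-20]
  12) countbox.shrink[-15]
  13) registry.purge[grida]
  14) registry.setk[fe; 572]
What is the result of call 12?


Answer: 1931/140

Derivation:
CALL registry.pull[k→grehofu]
RET  -992
CALL registry.roster[]
RET  [grehofu]
CALL countbox.plus[x→64]
RET  64
CALL registry.size[]
RET  1
CALL countbox.load[x→-36/7]
RET  -36/7
CALL countbox.tell[]
RET  -36/7
CALL registry.pull[k→grehofu]
RET  -992
CALL countbox.shrink[x→19]
RET  -169/7
CALL countbox.negate[]
RET  169/7
CALL registry.setk[k→grehofu; v→-503]
RET  -992
CALL countbox.quotient[x→-20]
RET  -169/140
CALL countbox.shrink[x→-15]
RET  1931/140
CALL registry.purge[k→grida]
RET  ToolError: no such key grida
CALL registry.setk[k→fe; v→572]
RET  nil


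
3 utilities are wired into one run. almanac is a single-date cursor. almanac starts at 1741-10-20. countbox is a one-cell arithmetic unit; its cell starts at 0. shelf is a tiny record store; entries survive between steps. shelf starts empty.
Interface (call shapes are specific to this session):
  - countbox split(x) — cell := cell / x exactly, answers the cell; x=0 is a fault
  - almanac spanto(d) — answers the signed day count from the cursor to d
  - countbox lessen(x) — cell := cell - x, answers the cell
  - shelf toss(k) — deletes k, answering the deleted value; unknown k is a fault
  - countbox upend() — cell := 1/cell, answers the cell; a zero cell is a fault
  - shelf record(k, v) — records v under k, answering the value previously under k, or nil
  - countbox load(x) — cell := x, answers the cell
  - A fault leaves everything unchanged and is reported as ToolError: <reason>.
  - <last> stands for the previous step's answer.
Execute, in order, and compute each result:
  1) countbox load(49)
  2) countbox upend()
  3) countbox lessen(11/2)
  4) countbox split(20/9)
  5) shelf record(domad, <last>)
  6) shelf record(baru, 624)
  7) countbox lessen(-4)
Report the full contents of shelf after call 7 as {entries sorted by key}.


Answer: {baru=624, domad=-4833/1960}

Derivation:
% countbox load(x: 49) : 49
% countbox upend() : 1/49
% countbox lessen(x: 11/2) : -537/98
% countbox split(x: 20/9) : -4833/1960
% shelf record(k: domad, v: <last>) : nil
% shelf record(k: baru, v: 624) : nil
% countbox lessen(x: -4) : 3007/1960


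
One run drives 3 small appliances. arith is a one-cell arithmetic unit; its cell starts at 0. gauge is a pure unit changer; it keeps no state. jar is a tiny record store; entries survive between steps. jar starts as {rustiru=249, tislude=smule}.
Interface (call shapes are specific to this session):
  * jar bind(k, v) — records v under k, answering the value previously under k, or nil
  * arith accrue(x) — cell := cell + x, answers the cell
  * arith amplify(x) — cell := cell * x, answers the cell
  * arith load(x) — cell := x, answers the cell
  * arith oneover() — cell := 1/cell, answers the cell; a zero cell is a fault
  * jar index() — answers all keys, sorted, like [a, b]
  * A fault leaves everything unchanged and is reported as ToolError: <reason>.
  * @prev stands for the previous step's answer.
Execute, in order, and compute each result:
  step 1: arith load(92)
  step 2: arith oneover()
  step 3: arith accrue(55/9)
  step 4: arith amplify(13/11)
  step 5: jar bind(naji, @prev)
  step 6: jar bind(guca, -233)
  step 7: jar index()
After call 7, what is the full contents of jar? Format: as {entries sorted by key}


-> arith load(x: 92)
<- 92
-> arith oneover()
<- 1/92
-> arith accrue(x: 55/9)
<- 5069/828
-> arith amplify(x: 13/11)
<- 65897/9108
-> jar bind(k: naji, v: @prev)
<- nil
-> jar bind(k: guca, v: -233)
<- nil
-> jar index()
<- [guca, naji, rustiru, tislude]

Answer: {guca=-233, naji=65897/9108, rustiru=249, tislude=smule}
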